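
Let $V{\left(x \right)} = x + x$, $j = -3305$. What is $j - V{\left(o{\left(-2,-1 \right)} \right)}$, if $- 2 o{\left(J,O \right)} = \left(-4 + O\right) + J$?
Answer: $-3312$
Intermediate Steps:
$o{\left(J,O \right)} = 2 - \frac{J}{2} - \frac{O}{2}$ ($o{\left(J,O \right)} = - \frac{\left(-4 + O\right) + J}{2} = - \frac{-4 + J + O}{2} = 2 - \frac{J}{2} - \frac{O}{2}$)
$V{\left(x \right)} = 2 x$
$j - V{\left(o{\left(-2,-1 \right)} \right)} = -3305 - 2 \left(2 - -1 - - \frac{1}{2}\right) = -3305 - 2 \left(2 + 1 + \frac{1}{2}\right) = -3305 - 2 \cdot \frac{7}{2} = -3305 - 7 = -3312$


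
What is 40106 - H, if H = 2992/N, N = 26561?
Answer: 1065252474/26561 ≈ 40106.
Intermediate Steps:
H = 2992/26561 ≈ 0.11265
40106 - H = 40106 - 1*2992/26561 = 40106 - 2992/26561 = 1065252474/26561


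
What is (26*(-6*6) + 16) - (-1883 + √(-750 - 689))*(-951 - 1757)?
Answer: -5100084 + 2708*I*√1439 ≈ -5.1001e+6 + 1.0273e+5*I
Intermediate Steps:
(26*(-6*6) + 16) - (-1883 + √(-750 - 689))*(-951 - 1757) = (26*(-36) + 16) - (-1883 + √(-1439))*(-2708) = (-936 + 16) - (-1883 + I*√1439)*(-2708) = -920 - (5099164 - 2708*I*√1439) = -920 + (-5099164 + 2708*I*√1439) = -5100084 + 2708*I*√1439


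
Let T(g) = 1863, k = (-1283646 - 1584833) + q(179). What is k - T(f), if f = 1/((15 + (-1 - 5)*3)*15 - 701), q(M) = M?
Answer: -2870163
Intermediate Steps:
k = -2868300 (k = (-1283646 - 1584833) + 179 = -2868479 + 179 = -2868300)
f = -1/746 (f = 1/((15 - 6*3)*15 - 701) = 1/((15 - 18)*15 - 701) = 1/(-3*15 - 701) = 1/(-45 - 701) = 1/(-746) = -1/746 ≈ -0.0013405)
k - T(f) = -2868300 - 1*1863 = -2868300 - 1863 = -2870163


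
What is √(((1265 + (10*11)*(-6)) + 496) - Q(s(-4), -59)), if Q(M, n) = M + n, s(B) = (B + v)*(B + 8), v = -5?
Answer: 2*√299 ≈ 34.583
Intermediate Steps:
s(B) = (-5 + B)*(8 + B) (s(B) = (B - 5)*(B + 8) = (-5 + B)*(8 + B))
√(((1265 + (10*11)*(-6)) + 496) - Q(s(-4), -59)) = √(((1265 + (10*11)*(-6)) + 496) - ((-40 + (-4)² + 3*(-4)) - 59)) = √(((1265 + 110*(-6)) + 496) - ((-40 + 16 - 12) - 59)) = √(((1265 - 660) + 496) - (-36 - 59)) = √((605 + 496) - 1*(-95)) = √(1101 + 95) = √1196 = 2*√299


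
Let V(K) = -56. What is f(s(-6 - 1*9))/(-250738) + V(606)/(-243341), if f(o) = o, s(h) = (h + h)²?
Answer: -14640398/4358202547 ≈ -0.0033593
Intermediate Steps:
s(h) = 4*h² (s(h) = (2*h)² = 4*h²)
f(s(-6 - 1*9))/(-250738) + V(606)/(-243341) = (4*(-6 - 1*9)²)/(-250738) - 56/(-243341) = (4*(-6 - 9)²)*(-1/250738) - 56*(-1/243341) = (4*(-15)²)*(-1/250738) + 8/34763 = (4*225)*(-1/250738) + 8/34763 = 900*(-1/250738) + 8/34763 = -450/125369 + 8/34763 = -14640398/4358202547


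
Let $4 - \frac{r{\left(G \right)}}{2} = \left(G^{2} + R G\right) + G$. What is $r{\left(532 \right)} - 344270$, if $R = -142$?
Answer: $-760286$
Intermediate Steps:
$r{\left(G \right)} = 8 - 2 G^{2} + 282 G$ ($r{\left(G \right)} = 8 - 2 \left(\left(G^{2} - 142 G\right) + G\right) = 8 - 2 \left(G^{2} - 141 G\right) = 8 - \left(- 282 G + 2 G^{2}\right) = 8 - 2 G^{2} + 282 G$)
$r{\left(532 \right)} - 344270 = \left(8 - 2 \cdot 532^{2} + 282 \cdot 532\right) - 344270 = \left(8 - 566048 + 150024\right) - 344270 = -416016 - 344270 = -760286$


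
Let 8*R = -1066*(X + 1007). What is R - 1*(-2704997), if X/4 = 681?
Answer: 8831365/4 ≈ 2.2078e+6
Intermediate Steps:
X = 2724 (X = 4*681 = 2724)
R = -1988623/4 (R = (-1066*(2724 + 1007))/8 = (-1066*3731)/8 = (⅛)*(-3977246) = -1988623/4 ≈ -4.9716e+5)
R - 1*(-2704997) = -1988623/4 - 1*(-2704997) = -1988623/4 + 2704997 = 8831365/4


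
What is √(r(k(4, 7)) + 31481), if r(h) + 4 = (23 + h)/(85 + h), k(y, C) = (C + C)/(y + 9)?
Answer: 2*√9853655511/1119 ≈ 177.42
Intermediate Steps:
k(y, C) = 2*C/(9 + y) (k(y, C) = (2*C)/(9 + y) = 2*C/(9 + y))
r(h) = -4 + (23 + h)/(85 + h)
√(r(k(4, 7)) + 31481) = √((-317 - 6*7/(9 + 4))/(85 + 2*7/(9 + 4)) + 31481) = √((-317 - 6*7/13)/(85 + 2*7/13) + 31481) = √((-317 - 6*7/13)/(85 + 2*7*(1/13)) + 31481) = √((-317 - 3*14/13)/(85 + 14/13) + 31481) = √((-317 - 42/13)/(1119/13) + 31481) = √((13/1119)*(-4163/13) + 31481) = √(-4163/1119 + 31481) = √(35223076/1119) = 2*√9853655511/1119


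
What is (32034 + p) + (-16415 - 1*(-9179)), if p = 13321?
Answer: 38119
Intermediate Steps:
(32034 + p) + (-16415 - 1*(-9179)) = (32034 + 13321) + (-16415 - 1*(-9179)) = 45355 + (-16415 + 9179) = 45355 - 7236 = 38119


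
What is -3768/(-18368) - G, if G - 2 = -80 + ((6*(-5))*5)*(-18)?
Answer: -6019641/2296 ≈ -2621.8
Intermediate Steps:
G = 2622 (G = 2 + (-80 + ((6*(-5))*5)*(-18)) = 2 + (-80 - 30*5*(-18)) = 2 + (-80 - 150*(-18)) = 2 + (-80 + 2700) = 2 + 2620 = 2622)
-3768/(-18368) - G = -3768/(-18368) - 1*2622 = -3768*(-1/18368) - 2622 = 471/2296 - 2622 = -6019641/2296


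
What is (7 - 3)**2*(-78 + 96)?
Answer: 288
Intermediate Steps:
(7 - 3)**2*(-78 + 96) = 4**2*18 = 16*18 = 288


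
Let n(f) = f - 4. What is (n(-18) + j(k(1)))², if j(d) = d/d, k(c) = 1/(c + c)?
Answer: 441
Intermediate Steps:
k(c) = 1/(2*c)
n(f) = -4 + f
j(d) = 1
(n(-18) + j(k(1)))² = ((-4 - 18) + 1)² = (-22 + 1)² = (-21)² = 441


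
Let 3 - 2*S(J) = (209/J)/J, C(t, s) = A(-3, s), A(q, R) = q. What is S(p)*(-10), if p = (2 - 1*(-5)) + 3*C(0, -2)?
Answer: 985/4 ≈ 246.25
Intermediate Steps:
C(t, s) = -3
p = -2 (p = (2 - 1*(-5)) + 3*(-3) = (2 + 5) - 9 = 7 - 9 = -2)
S(J) = 3/2 - 209/(2*J²) (S(J) = 3/2 - 209/J/(2*J) = 3/2 - 209/(2*J²))
S(p)*(-10) = (3/2 - 209/2/(-2)²)*(-10) = (3/2 - 209/2*¼)*(-10) = (3/2 - 209/8)*(-10) = -197/8*(-10) = 985/4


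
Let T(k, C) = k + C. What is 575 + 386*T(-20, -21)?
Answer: -15251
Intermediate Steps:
T(k, C) = C + k
575 + 386*T(-20, -21) = 575 + 386*(-21 - 20) = 575 + 386*(-41) = 575 - 15826 = -15251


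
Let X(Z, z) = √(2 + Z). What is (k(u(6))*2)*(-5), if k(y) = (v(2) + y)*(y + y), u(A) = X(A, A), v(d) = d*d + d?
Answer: -160 - 240*√2 ≈ -499.41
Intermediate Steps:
v(d) = d + d² (v(d) = d² + d = d + d²)
u(A) = √(2 + A)
k(y) = 2*y*(6 + y) (k(y) = (2*(1 + 2) + y)*(y + y) = (2*3 + y)*(2*y) = (6 + y)*(2*y) = 2*y*(6 + y))
(k(u(6))*2)*(-5) = ((2*√(2 + 6)*(6 + √(2 + 6)))*2)*(-5) = ((2*√8*(6 + √8))*2)*(-5) = ((2*(2*√2)*(6 + 2*√2))*2)*(-5) = ((4*√2*(6 + 2*√2))*2)*(-5) = (8*√2*(6 + 2*√2))*(-5) = -40*√2*(6 + 2*√2)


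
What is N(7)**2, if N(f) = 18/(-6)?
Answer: 9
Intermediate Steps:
N(f) = -3 (N(f) = 18*(-1/6) = -3)
N(7)**2 = (-3)**2 = 9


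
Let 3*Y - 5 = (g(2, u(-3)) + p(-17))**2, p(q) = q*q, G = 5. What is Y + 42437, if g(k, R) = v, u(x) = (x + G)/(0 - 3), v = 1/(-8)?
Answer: 4496315/64 ≈ 70255.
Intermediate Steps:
v = -1/8 (v = 1*(-1/8) = -1/8 ≈ -0.12500)
p(q) = q**2
u(x) = -5/3 - x/3 (u(x) = (x + 5)/(0 - 3) = (5 + x)/(-3) = (5 + x)*(-1/3) = -5/3 - x/3)
g(k, R) = -1/8
Y = 1780347/64 (Y = 5/3 + (-1/8 + (-17)**2)**2/3 = 5/3 + (-1/8 + 289)**2/3 = 5/3 + (2311/8)**2/3 = 5/3 + (1/3)*(5340721/64) = 5/3 + 5340721/192 = 1780347/64 ≈ 27818.)
Y + 42437 = 1780347/64 + 42437 = 4496315/64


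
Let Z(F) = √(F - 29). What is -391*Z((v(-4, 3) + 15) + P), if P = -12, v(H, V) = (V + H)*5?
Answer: -391*I*√31 ≈ -2177.0*I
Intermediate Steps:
v(H, V) = 5*H + 5*V (v(H, V) = (H + V)*5 = 5*H + 5*V)
Z(F) = √(-29 + F)
-391*Z((v(-4, 3) + 15) + P) = -391*√(-29 + (((5*(-4) + 5*3) + 15) - 12)) = -391*√(-29 + (((-20 + 15) + 15) - 12)) = -391*√(-29 + ((-5 + 15) - 12)) = -391*√(-29 + (10 - 12)) = -391*√(-29 - 2) = -391*I*√31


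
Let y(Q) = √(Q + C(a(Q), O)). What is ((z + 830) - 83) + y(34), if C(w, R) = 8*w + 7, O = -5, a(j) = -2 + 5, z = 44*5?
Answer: 967 + √65 ≈ 975.06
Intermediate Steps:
z = 220
a(j) = 3
C(w, R) = 7 + 8*w
y(Q) = √(31 + Q) (y(Q) = √(Q + (7 + 8*3)) = √(Q + (7 + 24)) = √(Q + 31) = √(31 + Q))
((z + 830) - 83) + y(34) = ((220 + 830) - 83) + √(31 + 34) = (1050 - 83) + √65 = 967 + √65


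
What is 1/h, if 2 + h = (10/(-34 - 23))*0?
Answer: -½ ≈ -0.50000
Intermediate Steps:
h = -2 (h = -2 + (10/(-34 - 23))*0 = -2 + (10/(-57))*0 = -2 - 1/57*10*0 = -2 - 10/57*0 = -2 + 0 = -2)
1/h = 1/(-2) = -½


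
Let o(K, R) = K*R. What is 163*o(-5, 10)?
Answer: -8150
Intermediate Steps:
163*o(-5, 10) = 163*(-5*10) = 163*(-50) = -8150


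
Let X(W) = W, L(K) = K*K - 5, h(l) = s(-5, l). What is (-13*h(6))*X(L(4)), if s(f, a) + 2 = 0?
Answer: 286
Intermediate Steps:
s(f, a) = -2 (s(f, a) = -2 + 0 = -2)
h(l) = -2
L(K) = -5 + K² (L(K) = K² - 5 = -5 + K²)
(-13*h(6))*X(L(4)) = (-13*(-2))*(-5 + 4²) = 26*(-5 + 16) = 26*11 = 286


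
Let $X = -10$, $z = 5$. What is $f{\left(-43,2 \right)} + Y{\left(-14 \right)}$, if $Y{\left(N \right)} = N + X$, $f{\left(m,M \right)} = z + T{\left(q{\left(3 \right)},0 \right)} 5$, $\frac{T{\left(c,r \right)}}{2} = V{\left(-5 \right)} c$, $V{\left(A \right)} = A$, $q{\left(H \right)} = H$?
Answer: $-169$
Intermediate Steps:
$T{\left(c,r \right)} = - 10 c$ ($T{\left(c,r \right)} = 2 \left(- 5 c\right) = - 10 c$)
$f{\left(m,M \right)} = -145$ ($f{\left(m,M \right)} = 5 + \left(-10\right) 3 \cdot 5 = 5 - 150 = -145$)
$Y{\left(N \right)} = -10 + N$ ($Y{\left(N \right)} = N - 10 = -10 + N$)
$f{\left(-43,2 \right)} + Y{\left(-14 \right)} = -145 - 24 = -169$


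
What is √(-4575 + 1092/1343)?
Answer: I*√8250227619/1343 ≈ 67.633*I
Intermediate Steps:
√(-4575 + 1092/1343) = √(-6143133/1343) = I*√8250227619/1343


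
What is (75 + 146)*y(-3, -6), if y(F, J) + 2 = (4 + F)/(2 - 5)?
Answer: -1547/3 ≈ -515.67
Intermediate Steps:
y(F, J) = -10/3 - F/3 (y(F, J) = -2 + (4 + F)/(2 - 5) = -2 + (4 + F)/(-3) = -2 + (4 + F)*(-⅓) = -2 + (-4/3 - F/3) = -10/3 - F/3)
(75 + 146)*y(-3, -6) = (75 + 146)*(-10/3 - ⅓*(-3)) = 221*(-10/3 + 1) = 221*(-7/3) = -1547/3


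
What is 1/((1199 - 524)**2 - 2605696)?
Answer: -1/2150071 ≈ -4.6510e-7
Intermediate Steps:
1/((1199 - 524)**2 - 2605696) = 1/(675**2 - 2605696) = 1/(455625 - 2605696) = 1/(-2150071) = -1/2150071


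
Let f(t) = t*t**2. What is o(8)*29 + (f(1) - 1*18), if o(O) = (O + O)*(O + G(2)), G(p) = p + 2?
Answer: 5551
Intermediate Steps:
f(t) = t**3
G(p) = 2 + p
o(O) = 2*O*(4 + O) (o(O) = (O + O)*(O + (2 + 2)) = (2*O)*(O + 4) = (2*O)*(4 + O) = 2*O*(4 + O))
o(8)*29 + (f(1) - 1*18) = (2*8*(4 + 8))*29 + (1**3 - 1*18) = (2*8*12)*29 + (1 - 18) = 192*29 - 17 = 5568 - 17 = 5551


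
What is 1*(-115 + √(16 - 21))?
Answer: -115 + I*√5 ≈ -115.0 + 2.2361*I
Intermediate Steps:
1*(-115 + √(16 - 21)) = 1*(-115 + √(-5)) = 1*(-115 + I*√5) = -115 + I*√5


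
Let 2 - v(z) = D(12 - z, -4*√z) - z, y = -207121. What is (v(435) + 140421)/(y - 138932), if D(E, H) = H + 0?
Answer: -140858/346053 - 4*√435/346053 ≈ -0.40728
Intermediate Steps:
D(E, H) = H
v(z) = 2 + z + 4*√z (v(z) = 2 - (-4*√z - z) = 2 - (-z - 4*√z) = 2 + (z + 4*√z) = 2 + z + 4*√z)
(v(435) + 140421)/(y - 138932) = ((2 + 435 + 4*√435) + 140421)/(-207121 - 138932) = ((437 + 4*√435) + 140421)/(-346053) = (140858 + 4*√435)*(-1/346053) = -140858/346053 - 4*√435/346053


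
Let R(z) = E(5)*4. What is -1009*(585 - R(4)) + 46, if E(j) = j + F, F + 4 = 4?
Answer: -570039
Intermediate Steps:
F = 0 (F = -4 + 4 = 0)
E(j) = j (E(j) = j + 0 = j)
R(z) = 20 (R(z) = 5*4 = 20)
-1009*(585 - R(4)) + 46 = -1009*(585 - 1*20) + 46 = -1009*(585 - 20) + 46 = -1009*565 + 46 = -570085 + 46 = -570039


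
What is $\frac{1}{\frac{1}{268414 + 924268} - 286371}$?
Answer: $- \frac{1192682}{341549537021} \approx -3.492 \cdot 10^{-6}$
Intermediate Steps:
$\frac{1}{\frac{1}{268414 + 924268} - 286371} = \frac{1}{\frac{1}{1192682} - 286371} = \frac{1}{- \frac{341549537021}{1192682}} = - \frac{1192682}{341549537021}$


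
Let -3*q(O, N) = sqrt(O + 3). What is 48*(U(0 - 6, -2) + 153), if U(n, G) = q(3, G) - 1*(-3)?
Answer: 7488 - 16*sqrt(6) ≈ 7448.8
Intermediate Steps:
q(O, N) = -sqrt(3 + O)/3 (q(O, N) = -sqrt(O + 3)/3 = -sqrt(3 + O)/3)
U(n, G) = 3 - sqrt(6)/3 (U(n, G) = -sqrt(3 + 3)/3 - 1*(-3) = -sqrt(6)/3 + 3 = 3 - sqrt(6)/3)
48*(U(0 - 6, -2) + 153) = 48*((3 - sqrt(6)/3) + 153) = 48*(156 - sqrt(6)/3) = 7488 - 16*sqrt(6)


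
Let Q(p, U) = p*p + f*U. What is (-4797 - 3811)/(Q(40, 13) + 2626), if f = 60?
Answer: -4304/2503 ≈ -1.7195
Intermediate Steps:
Q(p, U) = p² + 60*U (Q(p, U) = p*p + 60*U = p² + 60*U)
(-4797 - 3811)/(Q(40, 13) + 2626) = (-4797 - 3811)/((40² + 60*13) + 2626) = -8608/((1600 + 780) + 2626) = -8608/(2380 + 2626) = -8608/5006 = -8608*1/5006 = -4304/2503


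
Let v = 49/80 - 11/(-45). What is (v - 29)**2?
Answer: 410589169/518400 ≈ 792.03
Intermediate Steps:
v = 617/720 (v = 49*(1/80) - 11*(-1/45) = 49/80 + 11/45 = 617/720 ≈ 0.85694)
(v - 29)**2 = (617/720 - 29)**2 = (-20263/720)**2 = 410589169/518400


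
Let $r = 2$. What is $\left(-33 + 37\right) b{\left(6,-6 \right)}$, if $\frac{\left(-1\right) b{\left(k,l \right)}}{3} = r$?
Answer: $-24$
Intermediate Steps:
$b{\left(k,l \right)} = -6$ ($b{\left(k,l \right)} = \left(-3\right) 2 = -6$)
$\left(-33 + 37\right) b{\left(6,-6 \right)} = \left(-33 + 37\right) \left(-6\right) = 4 \left(-6\right) = -24$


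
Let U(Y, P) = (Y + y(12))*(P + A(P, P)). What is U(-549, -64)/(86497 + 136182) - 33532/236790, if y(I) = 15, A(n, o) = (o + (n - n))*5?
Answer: 20544169006/26364080205 ≈ 0.77925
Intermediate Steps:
A(n, o) = 5*o (A(n, o) = (o + 0)*5 = o*5 = 5*o)
U(Y, P) = 6*P*(15 + Y) (U(Y, P) = (Y + 15)*(P + 5*P) = (15 + Y)*(6*P) = 6*P*(15 + Y))
U(-549, -64)/(86497 + 136182) - 33532/236790 = (6*(-64)*(15 - 549))/(86497 + 136182) - 33532/236790 = (6*(-64)*(-534))/222679 - 33532*1/236790 = 205056*(1/222679) - 16766/118395 = 205056/222679 - 16766/118395 = 20544169006/26364080205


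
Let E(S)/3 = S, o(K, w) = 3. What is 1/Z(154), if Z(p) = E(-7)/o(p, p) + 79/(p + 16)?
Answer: -170/1111 ≈ -0.15302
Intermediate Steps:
E(S) = 3*S
Z(p) = -7 + 79/(16 + p) (Z(p) = (3*(-7))/3 + 79/(p + 16) = -21*1/3 + 79/(16 + p) = -7 + 79/(16 + p))
1/Z(154) = 1/((-33 - 7*154)/(16 + 154)) = 1/((-33 - 1078)/170) = 1/((1/170)*(-1111)) = 1/(-1111/170) = -170/1111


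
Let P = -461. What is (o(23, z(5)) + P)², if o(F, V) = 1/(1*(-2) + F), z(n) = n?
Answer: 93702400/441 ≈ 2.1248e+5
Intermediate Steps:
o(F, V) = 1/(-2 + F)
(o(23, z(5)) + P)² = (1/(-2 + 23) - 461)² = (1/21 - 461)² = (-9680/21)² = 93702400/441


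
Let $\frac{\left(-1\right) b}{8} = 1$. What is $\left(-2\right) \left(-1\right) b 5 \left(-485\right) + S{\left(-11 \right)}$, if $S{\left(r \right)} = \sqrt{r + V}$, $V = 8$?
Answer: $38800 + i \sqrt{3} \approx 38800.0 + 1.732 i$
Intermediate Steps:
$b = -8$ ($b = \left(-8\right) 1 = -8$)
$S{\left(r \right)} = \sqrt{8 + r}$ ($S{\left(r \right)} = \sqrt{r + 8} = \sqrt{8 + r}$)
$\left(-2\right) \left(-1\right) b 5 \left(-485\right) + S{\left(-11 \right)} = \left(-2\right) \left(-1\right) \left(-8\right) 5 \left(-485\right) + \sqrt{8 - 11} = 2 \left(-8\right) 5 \left(-485\right) + \sqrt{-3} = \left(-16\right) 5 \left(-485\right) + i \sqrt{3} = \left(-80\right) \left(-485\right) + i \sqrt{3} = 38800 + i \sqrt{3}$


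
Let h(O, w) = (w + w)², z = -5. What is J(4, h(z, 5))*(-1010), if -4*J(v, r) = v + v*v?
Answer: 5050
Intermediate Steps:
h(O, w) = 4*w² (h(O, w) = (2*w)² = 4*w²)
J(v, r) = -v/4 - v²/4 (J(v, r) = -(v + v*v)/4 = -(v + v²)/4 = -v/4 - v²/4)
J(4, h(z, 5))*(-1010) = -¼*4*(1 + 4)*(-1010) = -¼*4*5*(-1010) = -5*(-1010) = 5050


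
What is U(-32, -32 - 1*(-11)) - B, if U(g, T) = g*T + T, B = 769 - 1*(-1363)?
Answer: -1481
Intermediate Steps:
B = 2132 (B = 769 + 1363 = 2132)
U(g, T) = T + T*g (U(g, T) = T*g + T = T + T*g)
U(-32, -32 - 1*(-11)) - B = (-32 - 1*(-11))*(1 - 32) - 1*2132 = (-32 + 11)*(-31) - 2132 = -21*(-31) - 2132 = 651 - 2132 = -1481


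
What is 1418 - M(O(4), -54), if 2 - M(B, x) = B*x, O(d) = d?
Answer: 1200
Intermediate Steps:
M(B, x) = 2 - B*x
1418 - M(O(4), -54) = 1418 - (2 - 1*4*(-54)) = 1418 - (2 + 216) = 1418 - 1*218 = 1418 - 218 = 1200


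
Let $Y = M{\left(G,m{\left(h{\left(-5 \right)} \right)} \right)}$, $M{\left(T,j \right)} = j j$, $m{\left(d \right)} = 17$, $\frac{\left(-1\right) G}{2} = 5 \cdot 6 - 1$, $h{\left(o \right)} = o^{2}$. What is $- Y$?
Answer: $-289$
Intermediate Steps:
$G = -58$ ($G = - 2 \left(5 \cdot 6 - 1\right) = - 2 \left(30 - 1\right) = \left(-2\right) 29 = -58$)
$M{\left(T,j \right)} = j^{2}$
$Y = 289$ ($Y = 17^{2} = 289$)
$- Y = \left(-1\right) 289 = -289$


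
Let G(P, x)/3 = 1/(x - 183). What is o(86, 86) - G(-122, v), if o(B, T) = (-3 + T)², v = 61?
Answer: 840461/122 ≈ 6889.0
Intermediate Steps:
G(P, x) = 3/(-183 + x) (G(P, x) = 3/(x - 183) = 3/(-183 + x))
o(86, 86) - G(-122, v) = (-3 + 86)² - 3/(-183 + 61) = 83² - 3/(-122) = 6889 - 3*(-1)/122 = 6889 - 1*(-3/122) = 6889 + 3/122 = 840461/122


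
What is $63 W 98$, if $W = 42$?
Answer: $259308$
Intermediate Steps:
$63 W 98 = 63 \cdot 42 \cdot 98 = 2646 \cdot 98 = 259308$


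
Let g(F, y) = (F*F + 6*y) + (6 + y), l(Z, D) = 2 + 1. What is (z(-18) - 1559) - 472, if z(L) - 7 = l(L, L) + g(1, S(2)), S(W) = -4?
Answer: -2042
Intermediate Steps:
l(Z, D) = 3
g(F, y) = 6 + F**2 + 7*y (g(F, y) = (F**2 + 6*y) + (6 + y) = 6 + F**2 + 7*y)
z(L) = -11 (z(L) = 7 + (3 + (6 + 1**2 + 7*(-4))) = 7 + (3 + (6 + 1 - 28)) = 7 + (3 - 21) = 7 - 18 = -11)
(z(-18) - 1559) - 472 = (-11 - 1559) - 472 = -1570 - 472 = -2042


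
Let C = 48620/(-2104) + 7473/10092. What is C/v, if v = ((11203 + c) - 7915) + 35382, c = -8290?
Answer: -19789577/26878158160 ≈ -0.00073627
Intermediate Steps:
C = -19789577/884732 (C = 48620*(-1/2104) + 7473*(1/10092) = -12155/526 + 2491/3364 = -19789577/884732 ≈ -22.368)
v = 30380 (v = ((11203 - 8290) - 7915) + 35382 = (2913 - 7915) + 35382 = -5002 + 35382 = 30380)
C/v = -19789577/884732/30380 = -19789577/884732*1/30380 = -19789577/26878158160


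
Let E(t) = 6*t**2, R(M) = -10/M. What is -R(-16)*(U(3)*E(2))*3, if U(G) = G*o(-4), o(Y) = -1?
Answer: 135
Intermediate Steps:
U(G) = -G (U(G) = G*(-1) = -G)
-R(-16)*(U(3)*E(2))*3 = -(-10/(-16))*((-1*3)*(6*2**2))*3 = -(-10*(-1/16))*-18*4*3 = -5*-3*24*3/8 = -5*(-72*3)/8 = -5*(-216)/8 = -1*(-135) = 135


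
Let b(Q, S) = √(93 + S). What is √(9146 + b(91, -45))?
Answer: √(9146 + 4*√3) ≈ 95.671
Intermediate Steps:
√(9146 + b(91, -45)) = √(9146 + √(93 - 45)) = √(9146 + √48) = √(9146 + 4*√3)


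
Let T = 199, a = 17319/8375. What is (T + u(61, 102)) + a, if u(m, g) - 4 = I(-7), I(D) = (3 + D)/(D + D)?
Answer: 12038858/58625 ≈ 205.35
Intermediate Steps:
I(D) = (3 + D)/(2*D) (I(D) = (3 + D)/((2*D)) = (3 + D)*(1/(2*D)) = (3 + D)/(2*D))
u(m, g) = 30/7 (u(m, g) = 4 + (½)*(3 - 7)/(-7) = 4 + (½)*(-⅐)*(-4) = 4 + 2/7 = 30/7)
a = 17319/8375 (a = 17319*(1/8375) = 17319/8375 ≈ 2.0679)
(T + u(61, 102)) + a = (199 + 30/7) + 17319/8375 = 1423/7 + 17319/8375 = 12038858/58625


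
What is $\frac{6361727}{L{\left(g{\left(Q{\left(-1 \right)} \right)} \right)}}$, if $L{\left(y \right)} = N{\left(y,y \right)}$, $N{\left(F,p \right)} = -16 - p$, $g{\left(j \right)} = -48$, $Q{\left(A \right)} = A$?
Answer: $\frac{6361727}{32} \approx 1.988 \cdot 10^{5}$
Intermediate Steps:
$L{\left(y \right)} = -16 - y$
$\frac{6361727}{L{\left(g{\left(Q{\left(-1 \right)} \right)} \right)}} = \frac{6361727}{-16 - -48} = \frac{6361727}{-16 + 48} = \frac{6361727}{32}$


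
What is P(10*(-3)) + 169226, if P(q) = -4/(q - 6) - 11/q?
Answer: 15230383/90 ≈ 1.6923e+5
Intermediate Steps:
P(q) = -11/q - 4/(-6 + q) (P(q) = -4/(-6 + q) - 11/q = -11/q - 4/(-6 + q))
P(10*(-3)) + 169226 = 3*(22 - 50*(-3))/(((10*(-3)))*(-6 + 10*(-3))) + 169226 = 3*(22 - 5*(-30))/(-30*(-6 - 30)) + 169226 = 3*(-1/30)*(22 + 150)/(-36) + 169226 = 3*(-1/30)*(-1/36)*172 + 169226 = 43/90 + 169226 = 15230383/90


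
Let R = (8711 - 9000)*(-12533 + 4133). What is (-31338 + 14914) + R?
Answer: 2411176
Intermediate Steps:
R = 2427600 (R = -289*(-8400) = 2427600)
(-31338 + 14914) + R = (-31338 + 14914) + 2427600 = -16424 + 2427600 = 2411176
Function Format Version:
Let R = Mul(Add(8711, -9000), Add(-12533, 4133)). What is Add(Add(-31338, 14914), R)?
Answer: 2411176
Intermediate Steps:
R = 2427600 (R = Mul(-289, -8400) = 2427600)
Add(Add(-31338, 14914), R) = Add(Add(-31338, 14914), 2427600) = Add(-16424, 2427600) = 2411176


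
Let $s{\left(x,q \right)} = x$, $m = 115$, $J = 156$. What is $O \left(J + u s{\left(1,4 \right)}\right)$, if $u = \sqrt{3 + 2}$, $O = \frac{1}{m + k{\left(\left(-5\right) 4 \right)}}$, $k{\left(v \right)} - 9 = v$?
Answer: $\frac{3}{2} + \frac{\sqrt{5}}{104} \approx 1.5215$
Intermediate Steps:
$k{\left(v \right)} = 9 + v$
$O = \frac{1}{104}$ ($O = \frac{1}{115 + \left(9 - 20\right)} = \frac{1}{115 - 11} = \frac{1}{104} \approx 0.0096154$)
$u = \sqrt{5} \approx 2.2361$
$O \left(J + u s{\left(1,4 \right)}\right) = \frac{156 + \sqrt{5} \cdot 1}{104} = \frac{156 + \sqrt{5}}{104} = \frac{3}{2} + \frac{\sqrt{5}}{104}$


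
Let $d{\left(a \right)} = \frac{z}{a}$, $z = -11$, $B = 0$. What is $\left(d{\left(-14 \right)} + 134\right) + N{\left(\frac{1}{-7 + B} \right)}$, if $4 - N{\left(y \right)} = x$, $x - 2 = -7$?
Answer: $\frac{2013}{14} \approx 143.79$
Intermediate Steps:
$x = -5$ ($x = 2 - 7 = -5$)
$N{\left(y \right)} = 9$ ($N{\left(y \right)} = 4 - -5 = 4 + 5 = 9$)
$d{\left(a \right)} = - \frac{11}{a}$
$\left(d{\left(-14 \right)} + 134\right) + N{\left(\frac{1}{-7 + B} \right)} = \left(- \frac{11}{-14} + 134\right) + 9 = \left(\left(-11\right) \left(- \frac{1}{14}\right) + 134\right) + 9 = \left(\frac{11}{14} + 134\right) + 9 = \frac{1887}{14} + 9 = \frac{2013}{14}$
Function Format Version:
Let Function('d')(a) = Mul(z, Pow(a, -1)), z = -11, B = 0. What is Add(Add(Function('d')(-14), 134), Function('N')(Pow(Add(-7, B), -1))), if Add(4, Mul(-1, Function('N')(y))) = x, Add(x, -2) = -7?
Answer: Rational(2013, 14) ≈ 143.79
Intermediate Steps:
x = -5 (x = Add(2, -7) = -5)
Function('N')(y) = 9 (Function('N')(y) = Add(4, Mul(-1, -5)) = Add(4, 5) = 9)
Function('d')(a) = Mul(-11, Pow(a, -1))
Add(Add(Function('d')(-14), 134), Function('N')(Pow(Add(-7, B), -1))) = Add(Add(Mul(-11, Pow(-14, -1)), 134), 9) = Add(Add(Mul(-11, Rational(-1, 14)), 134), 9) = Add(Add(Rational(11, 14), 134), 9) = Add(Rational(1887, 14), 9) = Rational(2013, 14)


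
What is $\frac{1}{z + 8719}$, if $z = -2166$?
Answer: $\frac{1}{6553} \approx 0.0001526$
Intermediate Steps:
$\frac{1}{z + 8719} = \frac{1}{-2166 + 8719} = \frac{1}{6553}$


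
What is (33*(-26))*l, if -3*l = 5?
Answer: 1430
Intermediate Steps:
l = -5/3 (l = -1/3*5 = -5/3 ≈ -1.6667)
(33*(-26))*l = (33*(-26))*(-5/3) = -858*(-5/3) = 1430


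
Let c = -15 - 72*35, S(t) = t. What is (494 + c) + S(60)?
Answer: -1981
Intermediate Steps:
c = -2535 (c = -15 - 2520 = -2535)
(494 + c) + S(60) = (494 - 2535) + 60 = -2041 + 60 = -1981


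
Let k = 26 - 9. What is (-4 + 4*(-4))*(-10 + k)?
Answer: -140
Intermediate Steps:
k = 17
(-4 + 4*(-4))*(-10 + k) = (-4 + 4*(-4))*(-10 + 17) = (-4 - 16)*7 = -20*7 = -140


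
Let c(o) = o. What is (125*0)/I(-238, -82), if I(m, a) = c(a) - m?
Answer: 0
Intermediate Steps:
I(m, a) = a - m
(125*0)/I(-238, -82) = (125*0)/(-82 - 1*(-238)) = 0/(-82 + 238) = 0/156 = 0*(1/156) = 0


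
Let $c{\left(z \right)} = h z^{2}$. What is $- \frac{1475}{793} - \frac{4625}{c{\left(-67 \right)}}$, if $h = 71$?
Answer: $- \frac{473778150}{252744167} \approx -1.8745$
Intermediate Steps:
$c{\left(z \right)} = 71 z^{2}$
$- \frac{1475}{793} - \frac{4625}{c{\left(-67 \right)}} = - \frac{1475}{793} - \frac{4625}{71 \left(-67\right)^{2}} = \left(-1475\right) \frac{1}{793} - \frac{4625}{71 \cdot 4489} = - \frac{1475}{793} - \frac{4625}{318719} = - \frac{473778150}{252744167}$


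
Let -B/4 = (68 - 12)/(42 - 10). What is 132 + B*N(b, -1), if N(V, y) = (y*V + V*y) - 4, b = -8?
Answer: 48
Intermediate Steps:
N(V, y) = -4 + 2*V*y (N(V, y) = (V*y + V*y) - 4 = 2*V*y - 4 = -4 + 2*V*y)
B = -7 (B = -4*(68 - 12)/(42 - 10) = -224/32 = -4*7/4 = -7)
132 + B*N(b, -1) = 132 - 7*(-4 + 2*(-8)*(-1)) = 132 - 7*(-4 + 16) = 132 - 7*12 = 132 - 84 = 48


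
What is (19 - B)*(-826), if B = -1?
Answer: -16520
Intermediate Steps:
(19 - B)*(-826) = (19 - 1*(-1))*(-826) = (19 + 1)*(-826) = 20*(-826) = -16520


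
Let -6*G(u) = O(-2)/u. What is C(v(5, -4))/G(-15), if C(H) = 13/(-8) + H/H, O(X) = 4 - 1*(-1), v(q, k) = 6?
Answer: -45/4 ≈ -11.250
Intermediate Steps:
O(X) = 5 (O(X) = 4 + 1 = 5)
C(H) = -5/8 (C(H) = 13*(-⅛) + 1 = -13/8 + 1 = -5/8)
G(u) = -5/(6*u)
C(v(5, -4))/G(-15) = -5/(8*((-⅚/(-15)))) = -5/(8*((-⅚*(-1/15)))) = -5/(8*1/18) = -5/8*18 = -45/4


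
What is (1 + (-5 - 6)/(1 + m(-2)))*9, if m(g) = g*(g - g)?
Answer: -90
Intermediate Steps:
m(g) = 0 (m(g) = g*0 = 0)
(1 + (-5 - 6)/(1 + m(-2)))*9 = (1 + (-5 - 6)/(1 + 0))*9 = (1 - 11/1)*9 = (1 - 11*1)*9 = (1 - 11)*9 = -10*9 = -90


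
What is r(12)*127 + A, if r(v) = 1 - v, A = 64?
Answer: -1333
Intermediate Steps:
r(12)*127 + A = (1 - 1*12)*127 + 64 = (1 - 12)*127 + 64 = -11*127 + 64 = -1397 + 64 = -1333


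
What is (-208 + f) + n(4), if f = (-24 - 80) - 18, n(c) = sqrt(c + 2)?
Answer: -330 + sqrt(6) ≈ -327.55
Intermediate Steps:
n(c) = sqrt(2 + c)
f = -122 (f = -104 - 18 = -122)
(-208 + f) + n(4) = (-208 - 122) + sqrt(2 + 4) = -330 + sqrt(6)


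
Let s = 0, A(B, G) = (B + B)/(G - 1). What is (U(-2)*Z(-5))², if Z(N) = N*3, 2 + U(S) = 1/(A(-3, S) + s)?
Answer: 2025/4 ≈ 506.25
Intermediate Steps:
A(B, G) = 2*B/(-1 + G) (A(B, G) = (2*B)/(-1 + G) = 2*B/(-1 + G))
U(S) = -11/6 - S/6 (U(S) = -2 + 1/(2*(-3)/(-1 + S) + 0) = -2 + 1/(-6/(-1 + S) + 0) = -2 + 1/(-6/(-1 + S)) = -2 + (⅙ - S/6) = -11/6 - S/6)
Z(N) = 3*N
(U(-2)*Z(-5))² = ((-11/6 - ⅙*(-2))*(3*(-5)))² = ((-11/6 + ⅓)*(-15))² = (-3/2*(-15))² = (45/2)² = 2025/4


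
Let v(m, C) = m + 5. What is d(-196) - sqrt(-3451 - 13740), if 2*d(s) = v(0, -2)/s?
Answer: -5/392 - I*sqrt(17191) ≈ -0.012755 - 131.11*I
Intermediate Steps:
v(m, C) = 5 + m
d(s) = 5/(2*s) (d(s) = ((5 + 0)/s)/2 = (5/s)/2 = 5/(2*s))
d(-196) - sqrt(-3451 - 13740) = (5/2)/(-196) - sqrt(-3451 - 13740) = (5/2)*(-1/196) - sqrt(-17191) = -5/392 - I*sqrt(17191)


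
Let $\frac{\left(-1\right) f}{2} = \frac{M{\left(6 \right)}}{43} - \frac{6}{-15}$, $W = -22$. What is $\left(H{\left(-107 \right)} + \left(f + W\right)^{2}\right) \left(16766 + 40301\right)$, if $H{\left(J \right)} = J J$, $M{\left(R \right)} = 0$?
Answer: $\frac{17075644807}{25} \approx 6.8303 \cdot 10^{8}$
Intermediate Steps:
$f = - \frac{4}{5}$ ($f = - 2 \left(\frac{0}{43} - \frac{6}{-15}\right) = - 2 \left(0 \cdot \frac{1}{43} - - \frac{2}{5}\right) = - 2 \left(0 + \frac{2}{5}\right) = \left(-2\right) \frac{2}{5} = - \frac{4}{5} \approx -0.8$)
$H{\left(J \right)} = J^{2}$
$\left(H{\left(-107 \right)} + \left(f + W\right)^{2}\right) \left(16766 + 40301\right) = \left(\left(-107\right)^{2} + \left(- \frac{4}{5} - 22\right)^{2}\right) \left(16766 + 40301\right) = \left(11449 + \left(- \frac{114}{5}\right)^{2}\right) 57067 = \left(11449 + \frac{12996}{25}\right) 57067 = \frac{299221}{25} \cdot 57067 = \frac{17075644807}{25}$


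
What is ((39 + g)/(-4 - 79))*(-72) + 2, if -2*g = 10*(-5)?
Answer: 4774/83 ≈ 57.518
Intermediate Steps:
g = 25 (g = -5*(-5) = -½*(-50) = 25)
((39 + g)/(-4 - 79))*(-72) + 2 = ((39 + 25)/(-4 - 79))*(-72) + 2 = (64/(-83))*(-72) + 2 = (64*(-1/83))*(-72) + 2 = -64/83*(-72) + 2 = 4608/83 + 2 = 4774/83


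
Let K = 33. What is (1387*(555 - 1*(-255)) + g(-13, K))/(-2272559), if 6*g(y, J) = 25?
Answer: -6740845/13635354 ≈ -0.49437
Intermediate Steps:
g(y, J) = 25/6 (g(y, J) = (⅙)*25 = 25/6)
(1387*(555 - 1*(-255)) + g(-13, K))/(-2272559) = (1387*(555 - 1*(-255)) + 25/6)/(-2272559) = (1387*(555 + 255) + 25/6)*(-1/2272559) = (1387*810 + 25/6)*(-1/2272559) = (1123470 + 25/6)*(-1/2272559) = (6740845/6)*(-1/2272559) = -6740845/13635354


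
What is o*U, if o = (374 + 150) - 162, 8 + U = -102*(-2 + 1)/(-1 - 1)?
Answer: -21358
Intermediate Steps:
U = -59 (U = -8 - 102*(-2 + 1)/(-1 - 1) = -8 - (-102)/(-2) = -8 - (-102)*(-1)/2 = -8 - 102*1/2 = -8 - 51 = -59)
o = 362 (o = 524 - 162 = 362)
o*U = 362*(-59) = -21358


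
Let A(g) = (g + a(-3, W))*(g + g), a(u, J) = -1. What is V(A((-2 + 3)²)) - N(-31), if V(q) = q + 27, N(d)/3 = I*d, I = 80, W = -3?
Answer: 7467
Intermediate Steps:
A(g) = 2*g*(-1 + g) (A(g) = (g - 1)*(g + g) = (-1 + g)*(2*g) = 2*g*(-1 + g))
N(d) = 240*d (N(d) = 3*(80*d) = 240*d)
V(q) = 27 + q
V(A((-2 + 3)²)) - N(-31) = (27 + 2*(-2 + 3)²*(-1 + (-2 + 3)²)) - 240*(-31) = (27 + 2*1²*(-1 + 1²)) - 1*(-7440) = (27 + 2*1*(-1 + 1)) + 7440 = (27 + 2*1*0) + 7440 = (27 + 0) + 7440 = 27 + 7440 = 7467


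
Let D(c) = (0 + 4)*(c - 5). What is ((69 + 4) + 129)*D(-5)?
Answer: -8080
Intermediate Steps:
D(c) = -20 + 4*c (D(c) = 4*(-5 + c) = -20 + 4*c)
((69 + 4) + 129)*D(-5) = ((69 + 4) + 129)*(-20 + 4*(-5)) = (73 + 129)*(-20 - 20) = 202*(-40) = -8080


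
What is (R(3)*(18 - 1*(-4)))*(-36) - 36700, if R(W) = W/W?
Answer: -37492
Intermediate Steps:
R(W) = 1
(R(3)*(18 - 1*(-4)))*(-36) - 36700 = (1*(18 - 1*(-4)))*(-36) - 36700 = (1*(18 + 4))*(-36) - 36700 = (1*22)*(-36) - 36700 = 22*(-36) - 36700 = -792 - 36700 = -37492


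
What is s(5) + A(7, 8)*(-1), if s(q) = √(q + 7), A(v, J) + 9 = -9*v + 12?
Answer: 60 + 2*√3 ≈ 63.464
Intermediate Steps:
A(v, J) = 3 - 9*v (A(v, J) = -9 + (-9*v + 12) = -9 + (12 - 9*v) = 3 - 9*v)
s(q) = √(7 + q)
s(5) + A(7, 8)*(-1) = √(7 + 5) + (3 - 9*7)*(-1) = √12 + (3 - 63)*(-1) = 2*√3 - 60*(-1) = 2*√3 + 60 = 60 + 2*√3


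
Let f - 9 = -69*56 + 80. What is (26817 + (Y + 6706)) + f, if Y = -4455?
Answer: 25293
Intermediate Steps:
f = -3775 (f = 9 + (-69*56 + 80) = 9 + (-3864 + 80) = 9 - 3784 = -3775)
(26817 + (Y + 6706)) + f = (26817 + (-4455 + 6706)) - 3775 = (26817 + 2251) - 3775 = 29068 - 3775 = 25293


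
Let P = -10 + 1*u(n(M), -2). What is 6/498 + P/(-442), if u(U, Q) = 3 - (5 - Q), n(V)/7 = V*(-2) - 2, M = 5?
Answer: 802/18343 ≈ 0.043722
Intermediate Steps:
n(V) = -14 - 14*V (n(V) = 7*(V*(-2) - 2) = 7*(-2*V - 2) = 7*(-2 - 2*V) = -14 - 14*V)
u(U, Q) = -2 + Q (u(U, Q) = 3 + (-5 + Q) = -2 + Q)
P = -14 (P = -10 + 1*(-2 - 2) = -10 + 1*(-4) = -10 - 4 = -14)
6/498 + P/(-442) = 6/498 - 14/(-442) = 6*(1/498) - 14*(-1/442) = 1/83 + 7/221 = 802/18343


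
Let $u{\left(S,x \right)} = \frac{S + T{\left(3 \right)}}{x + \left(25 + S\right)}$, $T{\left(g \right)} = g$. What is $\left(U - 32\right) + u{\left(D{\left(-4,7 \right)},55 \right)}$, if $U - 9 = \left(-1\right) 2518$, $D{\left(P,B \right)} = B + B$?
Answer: $- \frac{238837}{94} \approx -2540.8$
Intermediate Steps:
$D{\left(P,B \right)} = 2 B$
$u{\left(S,x \right)} = \frac{3 + S}{25 + S + x}$ ($u{\left(S,x \right)} = \frac{S + 3}{x + \left(25 + S\right)} = \frac{3 + S}{25 + S + x}$)
$U = -2509$ ($U = 9 - 2518 = -2509$)
$\left(U - 32\right) + u{\left(D{\left(-4,7 \right)},55 \right)} = \left(-2509 - 32\right) + \frac{3 + 2 \cdot 7}{25 + 2 \cdot 7 + 55} = -2541 + \frac{3 + 14}{25 + 14 + 55} = -2541 + \frac{1}{94} \cdot 17 = -2541 + \frac{17}{94} = - \frac{238837}{94}$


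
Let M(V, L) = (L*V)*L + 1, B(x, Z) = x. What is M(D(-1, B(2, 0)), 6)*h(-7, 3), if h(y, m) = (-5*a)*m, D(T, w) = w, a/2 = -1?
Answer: 2190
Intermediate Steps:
a = -2 (a = 2*(-1) = -2)
M(V, L) = 1 + V*L² (M(V, L) = V*L² + 1 = 1 + V*L²)
h(y, m) = 10*m (h(y, m) = (-5*(-2))*m = 10*m)
M(D(-1, B(2, 0)), 6)*h(-7, 3) = (1 + 2*6²)*(10*3) = (1 + 2*36)*30 = (1 + 72)*30 = 73*30 = 2190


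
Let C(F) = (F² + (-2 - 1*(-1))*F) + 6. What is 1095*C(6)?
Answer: 39420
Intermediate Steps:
C(F) = 6 + F² - F (C(F) = (F² + (-2 + 1)*F) + 6 = (F² - F) + 6 = 6 + F² - F)
1095*C(6) = 1095*(6 + 6² - 1*6) = 1095*(6 + 36 - 6) = 1095*36 = 39420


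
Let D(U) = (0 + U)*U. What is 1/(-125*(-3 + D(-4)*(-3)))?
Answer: 1/6375 ≈ 0.00015686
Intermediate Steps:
D(U) = U² (D(U) = U*U = U²)
1/(-125*(-3 + D(-4)*(-3))) = 1/(-125*(-3 + (-4)²*(-3))) = 1/(-125*(-3 + 16*(-3))) = 1/(-125*(-3 - 48)) = 1/(-125*(-51)) = 1/6375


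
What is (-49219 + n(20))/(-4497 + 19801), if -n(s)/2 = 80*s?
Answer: -52419/15304 ≈ -3.4252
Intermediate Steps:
n(s) = -160*s
(-49219 + n(20))/(-4497 + 19801) = (-49219 - 160*20)/(-4497 + 19801) = (-49219 - 3200)/15304 = -52419*1/15304 = -52419/15304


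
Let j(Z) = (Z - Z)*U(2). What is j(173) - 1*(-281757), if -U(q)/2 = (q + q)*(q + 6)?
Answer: 281757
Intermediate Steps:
U(q) = -4*q*(6 + q) (U(q) = -2*(q + q)*(q + 6) = -2*2*q*(6 + q) = -4*q*(6 + q))
j(Z) = 0 (j(Z) = (Z - Z)*(-4*2*(6 + 2)) = 0*(-4*2*8) = 0*(-64) = 0)
j(173) - 1*(-281757) = 0 - 1*(-281757) = 0 + 281757 = 281757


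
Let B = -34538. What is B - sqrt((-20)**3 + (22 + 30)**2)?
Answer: -34538 - 4*I*sqrt(331) ≈ -34538.0 - 72.774*I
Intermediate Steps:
B - sqrt((-20)**3 + (22 + 30)**2) = -34538 - sqrt((-20)**3 + (22 + 30)**2) = -34538 - sqrt(-8000 + 52**2) = -34538 - sqrt(-8000 + 2704) = -34538 - sqrt(-5296) = -34538 - 4*I*sqrt(331)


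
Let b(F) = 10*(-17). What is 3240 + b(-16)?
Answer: 3070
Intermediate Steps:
b(F) = -170
3240 + b(-16) = 3240 - 170 = 3070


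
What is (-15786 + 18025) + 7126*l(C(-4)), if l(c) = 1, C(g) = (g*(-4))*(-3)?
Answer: 9365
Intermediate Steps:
C(g) = 12*g (C(g) = -4*g*(-3) = 12*g)
(-15786 + 18025) + 7126*l(C(-4)) = (-15786 + 18025) + 7126*1 = 2239 + 7126 = 9365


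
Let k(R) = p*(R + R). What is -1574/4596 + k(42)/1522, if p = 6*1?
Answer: -19811/1748778 ≈ -0.011328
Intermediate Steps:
p = 6
k(R) = 12*R (k(R) = 6*(R + R) = 6*(2*R) = 12*R)
-1574/4596 + k(42)/1522 = -1574/4596 + (12*42)/1522 = -1574*1/4596 + 504*(1/1522) = -787/2298 + 252/761 = -19811/1748778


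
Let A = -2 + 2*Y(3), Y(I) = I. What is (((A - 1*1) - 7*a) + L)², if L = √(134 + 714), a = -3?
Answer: 1424 + 192*√53 ≈ 2821.8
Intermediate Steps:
A = 4 (A = -2 + 2*3 = -2 + 6 = 4)
L = 4*√53 (L = √848 = 4*√53 ≈ 29.120)
(((A - 1*1) - 7*a) + L)² = (((4 - 1*1) - 7*(-3)) + 4*√53)² = (((4 - 1) + 21) + 4*√53)² = ((3 + 21) + 4*√53)² = (24 + 4*√53)²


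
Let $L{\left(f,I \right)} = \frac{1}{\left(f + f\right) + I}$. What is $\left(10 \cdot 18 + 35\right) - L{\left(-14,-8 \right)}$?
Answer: $\frac{7741}{36} \approx 215.03$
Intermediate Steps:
$L{\left(f,I \right)} = \frac{1}{I + 2 f}$ ($L{\left(f,I \right)} = \frac{1}{2 f + I} = \frac{1}{I + 2 f}$)
$\left(10 \cdot 18 + 35\right) - L{\left(-14,-8 \right)} = \left(10 \cdot 18 + 35\right) - \frac{1}{-8 + 2 \left(-14\right)} = \left(180 + 35\right) - \frac{1}{-8 - 28} = 215 - \frac{1}{-36} = 215 - - \frac{1}{36} = 215 + \frac{1}{36} = \frac{7741}{36}$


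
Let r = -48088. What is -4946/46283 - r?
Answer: 2225651958/46283 ≈ 48088.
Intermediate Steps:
-4946/46283 - r = -4946/46283 - 1*(-48088) = -4946*1/46283 + 48088 = -4946/46283 + 48088 = 2225651958/46283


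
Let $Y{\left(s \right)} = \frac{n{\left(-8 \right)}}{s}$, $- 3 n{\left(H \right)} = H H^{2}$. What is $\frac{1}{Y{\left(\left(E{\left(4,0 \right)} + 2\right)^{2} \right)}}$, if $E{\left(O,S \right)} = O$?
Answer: $\frac{27}{128} \approx 0.21094$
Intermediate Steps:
$n{\left(H \right)} = - \frac{H^{3}}{3}$ ($n{\left(H \right)} = - \frac{H H^{2}}{3} = - \frac{H^{3}}{3}$)
$Y{\left(s \right)} = \frac{512}{3 s}$ ($Y{\left(s \right)} = \frac{\left(- \frac{1}{3}\right) \left(-8\right)^{3}}{s} = \frac{\left(- \frac{1}{3}\right) \left(-512\right)}{s} = \frac{512}{3 s}$)
$\frac{1}{Y{\left(\left(E{\left(4,0 \right)} + 2\right)^{2} \right)}} = \frac{1}{\frac{512}{3} \frac{1}{\left(4 + 2\right)^{2}}} = \frac{1}{\frac{512}{3} \frac{1}{6^{2}}} = \frac{1}{\frac{512}{3} \cdot \frac{1}{36}} = \frac{1}{\frac{128}{27}} = \frac{27}{128}$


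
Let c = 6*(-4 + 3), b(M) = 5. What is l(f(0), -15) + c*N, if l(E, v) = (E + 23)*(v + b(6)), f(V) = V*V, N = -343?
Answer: 1828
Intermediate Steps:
f(V) = V²
l(E, v) = (5 + v)*(23 + E) (l(E, v) = (E + 23)*(v + 5) = (23 + E)*(5 + v) = (5 + v)*(23 + E))
c = -6 (c = 6*(-1) = -6)
l(f(0), -15) + c*N = (115 + 5*0² + 23*(-15) + 0²*(-15)) - 6*(-343) = (115 + 5*0 - 345 + 0*(-15)) + 2058 = (115 + 0 - 345 + 0) + 2058 = -230 + 2058 = 1828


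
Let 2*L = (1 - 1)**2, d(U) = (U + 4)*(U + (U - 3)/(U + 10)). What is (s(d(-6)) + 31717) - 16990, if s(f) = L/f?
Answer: 14727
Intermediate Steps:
d(U) = (4 + U)*(U + (-3 + U)/(10 + U))
L = 0 (L = (1 - 1)**2/2 = (1/2)*0**2 = (1/2)*0 = 0)
s(f) = 0 (s(f) = 0/f = 0)
(s(d(-6)) + 31717) - 16990 = (0 + 31717) - 16990 = 31717 - 16990 = 14727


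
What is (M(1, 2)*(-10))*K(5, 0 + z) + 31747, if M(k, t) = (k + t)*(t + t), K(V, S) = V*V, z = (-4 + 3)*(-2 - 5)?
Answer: 28747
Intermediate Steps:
z = 7 (z = -1*(-7) = 7)
K(V, S) = V**2
M(k, t) = 2*t*(k + t) (M(k, t) = (k + t)*(2*t) = 2*t*(k + t))
(M(1, 2)*(-10))*K(5, 0 + z) + 31747 = ((2*2*(1 + 2))*(-10))*5**2 + 31747 = ((2*2*3)*(-10))*25 + 31747 = (12*(-10))*25 + 31747 = -120*25 + 31747 = -3000 + 31747 = 28747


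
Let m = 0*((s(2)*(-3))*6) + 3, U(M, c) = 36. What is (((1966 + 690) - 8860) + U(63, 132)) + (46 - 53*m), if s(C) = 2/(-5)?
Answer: -6281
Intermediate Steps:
s(C) = -⅖ (s(C) = 2*(-⅕) = -⅖)
m = 3 (m = 0*(-⅖*(-3)*6) + 3 = 0*((6/5)*6) + 3 = 0*(36/5) + 3 = 0 + 3 = 3)
(((1966 + 690) - 8860) + U(63, 132)) + (46 - 53*m) = (((1966 + 690) - 8860) + 36) + (46 - 53*3) = ((2656 - 8860) + 36) + (46 - 159) = (-6204 + 36) - 113 = -6168 - 113 = -6281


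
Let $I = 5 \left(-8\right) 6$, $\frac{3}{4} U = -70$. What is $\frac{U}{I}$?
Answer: $\frac{7}{18} \approx 0.38889$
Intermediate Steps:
$U = - \frac{280}{3}$ ($U = \frac{4}{3} \left(-70\right) = - \frac{280}{3} \approx -93.333$)
$I = -240$ ($I = \left(-40\right) 6 = -240$)
$\frac{U}{I} = - \frac{280}{3 \left(-240\right)} = \left(- \frac{280}{3}\right) \left(- \frac{1}{240}\right) = \frac{7}{18}$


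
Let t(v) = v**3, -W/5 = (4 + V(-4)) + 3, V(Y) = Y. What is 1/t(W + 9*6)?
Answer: 1/59319 ≈ 1.6858e-5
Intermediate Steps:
W = -15 (W = -5*((4 - 4) + 3) = -5*(0 + 3) = -5*3 = -15)
1/t(W + 9*6) = 1/((-15 + 9*6)**3) = 1/((-15 + 54)**3) = 1/(39**3) = 1/59319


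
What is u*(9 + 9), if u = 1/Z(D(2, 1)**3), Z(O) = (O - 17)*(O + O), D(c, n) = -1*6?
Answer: 1/5592 ≈ 0.00017883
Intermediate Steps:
D(c, n) = -6
Z(O) = 2*O*(-17 + O) (Z(O) = (-17 + O)*(2*O) = 2*O*(-17 + O))
u = 1/100656 (u = 1/(2*(-6)**3*(-17 + (-6)**3)) = 1/(2*(-216)*(-17 - 216)) = 1/(2*(-216)*(-233)) = 1/100656 ≈ 9.9348e-6)
u*(9 + 9) = (9 + 9)/100656 = (1/100656)*18 = 1/5592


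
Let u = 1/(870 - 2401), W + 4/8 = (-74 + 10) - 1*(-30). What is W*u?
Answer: 69/3062 ≈ 0.022534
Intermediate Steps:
W = -69/2 (W = -½ + ((-74 + 10) - 1*(-30)) = -½ + (-64 + 30) = -½ - 34 = -69/2 ≈ -34.500)
u = -1/1531 (u = 1/(-1531) = -1/1531 ≈ -0.00065317)
W*u = -69/2*(-1/1531) = 69/3062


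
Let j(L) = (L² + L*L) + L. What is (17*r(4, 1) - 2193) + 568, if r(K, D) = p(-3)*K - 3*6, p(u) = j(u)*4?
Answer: 2149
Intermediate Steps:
j(L) = L + 2*L² (j(L) = (L² + L²) + L = 2*L² + L = L + 2*L²)
p(u) = 4*u*(1 + 2*u) (p(u) = (u*(1 + 2*u))*4 = 4*u*(1 + 2*u))
r(K, D) = -18 + 60*K (r(K, D) = (4*(-3)*(1 + 2*(-3)))*K - 3*6 = (4*(-3)*(1 - 6))*K - 18 = (4*(-3)*(-5))*K - 18 = 60*K - 18 = -18 + 60*K)
(17*r(4, 1) - 2193) + 568 = (17*(-18 + 60*4) - 2193) + 568 = (17*(-18 + 240) - 2193) + 568 = (17*222 - 2193) + 568 = (3774 - 2193) + 568 = 1581 + 568 = 2149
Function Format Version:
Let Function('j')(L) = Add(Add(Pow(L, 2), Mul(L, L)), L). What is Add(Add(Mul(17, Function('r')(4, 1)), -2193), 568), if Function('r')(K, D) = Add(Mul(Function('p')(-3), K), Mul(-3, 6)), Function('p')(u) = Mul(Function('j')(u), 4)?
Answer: 2149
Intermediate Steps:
Function('j')(L) = Add(L, Mul(2, Pow(L, 2))) (Function('j')(L) = Add(Add(Pow(L, 2), Pow(L, 2)), L) = Add(Mul(2, Pow(L, 2)), L) = Add(L, Mul(2, Pow(L, 2))))
Function('p')(u) = Mul(4, u, Add(1, Mul(2, u))) (Function('p')(u) = Mul(Mul(u, Add(1, Mul(2, u))), 4) = Mul(4, u, Add(1, Mul(2, u))))
Function('r')(K, D) = Add(-18, Mul(60, K)) (Function('r')(K, D) = Add(Mul(Mul(4, -3, Add(1, Mul(2, -3))), K), Mul(-3, 6)) = Add(Mul(Mul(4, -3, Add(1, -6)), K), -18) = Add(Mul(Mul(4, -3, -5), K), -18) = Add(Mul(60, K), -18) = Add(-18, Mul(60, K)))
Add(Add(Mul(17, Function('r')(4, 1)), -2193), 568) = Add(Add(Mul(17, Add(-18, Mul(60, 4))), -2193), 568) = Add(Add(Mul(17, Add(-18, 240)), -2193), 568) = Add(Add(Mul(17, 222), -2193), 568) = Add(Add(3774, -2193), 568) = Add(1581, 568) = 2149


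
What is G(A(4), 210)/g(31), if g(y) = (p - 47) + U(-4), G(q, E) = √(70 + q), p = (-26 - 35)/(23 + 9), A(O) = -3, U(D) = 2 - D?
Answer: -32*√67/1373 ≈ -0.19077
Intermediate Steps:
p = -61/32 ≈ -1.9063
g(y) = -1373/32 (g(y) = (-61/32 - 47) + (2 - 1*(-4)) = -1565/32 + (2 + 4) = -1565/32 + 6 = -1373/32)
G(A(4), 210)/g(31) = √(70 - 3)/(-1373/32) = √67*(-32/1373) = -32*√67/1373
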